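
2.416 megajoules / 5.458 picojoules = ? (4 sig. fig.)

(2.416 × 10⁶) / (5.458 × 10⁻¹²) = 0.44265 × 10¹⁸

442700000000000000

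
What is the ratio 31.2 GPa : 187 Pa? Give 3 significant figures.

167000000

(31.2 × 10^9) / (187) = 0.1668 × 10^9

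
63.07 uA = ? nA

micro = 10^-6, nano = 10^-9; factor is 10^3.
63.07 × 10^3 = 63070

63070 nA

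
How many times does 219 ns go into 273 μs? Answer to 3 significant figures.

(273 × 10^-6) / (219 × 10^-9) = 1.247 × 10^3

1250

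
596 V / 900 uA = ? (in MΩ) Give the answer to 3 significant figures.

0.662 MΩ

(596) / (900 × 10⁻⁶) = 0.66222 × 10⁶ Ω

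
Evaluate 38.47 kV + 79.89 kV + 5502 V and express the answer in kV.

123.862 kV

In kV:
  38.47 kV → 38.47
  79.89 kV → 79.89
  5502 V = 5502 × 10⁻³ kV = 5.502
Sum: 38.47 + 79.89 + 5.502 = 123.862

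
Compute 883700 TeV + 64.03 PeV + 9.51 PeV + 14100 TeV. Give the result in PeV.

In PeV:
  883700 TeV = 883700 × 10^-3 PeV = 883.7
  64.03 PeV → 64.03
  9.51 PeV → 9.51
  14100 TeV = 14100 × 10^-3 PeV = 14.1
Sum: 883.7 + 64.03 + 9.51 + 14.1 = 971.34

971.34 PeV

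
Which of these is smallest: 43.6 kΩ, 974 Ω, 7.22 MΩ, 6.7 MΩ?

974 Ω

43.6 kΩ = 43600 Ω
974 Ω = 974 Ω
7.22 MΩ = 7220000 Ω
6.7 MΩ = 6700000 Ω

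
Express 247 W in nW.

247000000000 nW

(no prefix) = 10^0, nano = 10^-9; factor is 10^9.
247 × 10^9 = 247000000000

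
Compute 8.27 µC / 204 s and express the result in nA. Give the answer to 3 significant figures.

(8.27 × 10⁻⁶) / (204) = 0.040539 × 10⁻⁶ A

40.5 nA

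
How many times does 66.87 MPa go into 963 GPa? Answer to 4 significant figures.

(963 × 10^9) / (66.87 × 10^6) = 14.401 × 10^3

14400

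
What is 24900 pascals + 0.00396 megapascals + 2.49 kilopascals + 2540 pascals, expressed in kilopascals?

In kilopascals:
  24900 pascals = 24900e-3 kilopascals = 24.9
  0.00396 megapascals = 0.00396e3 kilopascals = 3.96
  2.49 kilopascals → 2.49
  2540 pascals = 2540e-3 kilopascals = 2.54
Sum: 24.9 + 3.96 + 2.49 + 2.54 = 33.89

33.89 kilopascals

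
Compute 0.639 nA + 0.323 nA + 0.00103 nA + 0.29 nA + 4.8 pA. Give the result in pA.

In pA:
  0.639 nA = 0.639 × 10^3 pA = 639
  0.323 nA = 0.323 × 10^3 pA = 323
  0.00103 nA = 0.00103 × 10^3 pA = 1.03
  0.29 nA = 0.29 × 10^3 pA = 290
  4.8 pA → 4.8
Sum: 639 + 323 + 1.03 + 290 + 4.8 = 1257.83

1257.83 pA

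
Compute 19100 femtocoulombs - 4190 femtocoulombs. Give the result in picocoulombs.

In picocoulombs:
  19100 femtocoulombs = 19100 × 10^-3 picocoulombs = 19.1
  4190 femtocoulombs = 4190 × 10^-3 picocoulombs = 4.19
Difference: 19.1 - 4.19 = 14.91

14.91 picocoulombs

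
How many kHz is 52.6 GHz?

giga = 1e9, kilo = 1e3; factor is 1e6.
52.6 × 1e6 = 52600000

52600000 kHz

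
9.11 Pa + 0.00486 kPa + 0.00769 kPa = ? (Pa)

In Pa:
  9.11 Pa → 9.11
  0.00486 kPa = 0.00486e3 Pa = 4.86
  0.00769 kPa = 0.00769e3 Pa = 7.69
Sum: 9.11 + 4.86 + 7.69 = 21.66

21.66 Pa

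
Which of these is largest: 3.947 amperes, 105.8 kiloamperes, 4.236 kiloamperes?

3.947 amperes = 3.947 amperes
105.8 kiloamperes = 105800 amperes
4.236 kiloamperes = 4236 amperes

105.8 kiloamperes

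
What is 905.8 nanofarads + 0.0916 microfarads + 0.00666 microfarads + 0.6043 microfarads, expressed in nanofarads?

1608.36 nanofarads

In nanofarads:
  905.8 nanofarads → 905.8
  0.0916 microfarads = 0.0916e3 nanofarads = 91.6
  0.00666 microfarads = 0.00666e3 nanofarads = 6.66
  0.6043 microfarads = 0.6043e3 nanofarads = 604.3
Sum: 905.8 + 91.6 + 6.66 + 604.3 = 1608.36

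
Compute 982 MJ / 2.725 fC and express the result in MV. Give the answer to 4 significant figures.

360400000000000000 MV

(982e6) / (2.725e-15) = 360.367e21 V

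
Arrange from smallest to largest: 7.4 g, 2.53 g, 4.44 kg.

7.4 g = 7.4 g
2.53 g = 2.53 g
4.44 kg = 4440 g

2.53 g < 7.4 g < 4.44 kg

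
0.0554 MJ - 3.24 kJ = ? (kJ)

52.16 kJ

In kJ:
  0.0554 MJ = 0.0554e3 kJ = 55.4
  3.24 kJ → 3.24
Difference: 55.4 - 3.24 = 52.16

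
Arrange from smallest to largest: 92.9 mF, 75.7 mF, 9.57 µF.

9.57 µF < 75.7 mF < 92.9 mF

92.9 mF = 0.0929 F
75.7 mF = 0.0757 F
9.57 µF = 0.00000957 F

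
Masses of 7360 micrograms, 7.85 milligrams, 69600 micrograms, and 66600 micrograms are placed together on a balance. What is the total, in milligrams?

151.41 milligrams

In milligrams:
  7360 micrograms = 7360 × 10⁻³ milligrams = 7.36
  7.85 milligrams → 7.85
  69600 micrograms = 69600 × 10⁻³ milligrams = 69.6
  66600 micrograms = 66600 × 10⁻³ milligrams = 66.6
Sum: 7.36 + 7.85 + 69.6 + 66.6 = 151.41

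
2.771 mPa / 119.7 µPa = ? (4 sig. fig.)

23.15

(2.771 × 10^-3) / (119.7 × 10^-6) = 0.02315 × 10^3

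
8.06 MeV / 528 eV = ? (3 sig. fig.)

15300

(8.06 × 10^6) / (528) = 0.01527 × 10^6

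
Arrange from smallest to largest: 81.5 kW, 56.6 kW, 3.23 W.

81.5 kW = 81500 W
56.6 kW = 56600 W
3.23 W = 3.23 W

3.23 W < 56.6 kW < 81.5 kW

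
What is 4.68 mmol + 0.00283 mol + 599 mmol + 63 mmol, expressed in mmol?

669.51 mmol

In mmol:
  4.68 mmol → 4.68
  0.00283 mol = 0.00283e3 mmol = 2.83
  599 mmol → 599
  63 mmol → 63
Sum: 4.68 + 2.83 + 599 + 63 = 669.51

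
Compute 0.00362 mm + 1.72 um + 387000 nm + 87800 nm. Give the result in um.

480.14 um

In um:
  0.00362 mm = 0.00362e3 um = 3.62
  1.72 um → 1.72
  387000 nm = 387000e-3 um = 387
  87800 nm = 87800e-3 um = 87.8
Sum: 3.62 + 1.72 + 387 + 87.8 = 480.14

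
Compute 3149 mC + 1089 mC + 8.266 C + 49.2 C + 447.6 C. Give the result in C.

509.304 C

In C:
  3149 mC = 3149e-3 C = 3.149
  1089 mC = 1089e-3 C = 1.089
  8.266 C → 8.266
  49.2 C → 49.2
  447.6 C → 447.6
Sum: 3.149 + 1.089 + 8.266 + 49.2 + 447.6 = 509.304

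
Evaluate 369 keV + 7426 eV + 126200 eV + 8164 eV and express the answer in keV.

In keV:
  369 keV → 369
  7426 eV = 7426 × 10^-3 keV = 7.426
  126200 eV = 126200 × 10^-3 keV = 126.2
  8164 eV = 8164 × 10^-3 keV = 8.164
Sum: 369 + 7.426 + 126.2 + 8.164 = 510.79

510.79 keV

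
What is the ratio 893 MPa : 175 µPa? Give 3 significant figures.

(893e6) / (175e-6) = 5.103e12

5100000000000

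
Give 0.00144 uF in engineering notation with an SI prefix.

= 1.44 × 10⁻⁹ F; 10⁻⁹ is nano.

1.44 nF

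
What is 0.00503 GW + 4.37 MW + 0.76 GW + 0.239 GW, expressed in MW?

In MW:
  0.00503 GW = 0.00503 × 10^3 MW = 5.03
  4.37 MW → 4.37
  0.76 GW = 0.76 × 10^3 MW = 760
  0.239 GW = 0.239 × 10^3 MW = 239
Sum: 5.03 + 4.37 + 760 + 239 = 1008.4

1008.4 MW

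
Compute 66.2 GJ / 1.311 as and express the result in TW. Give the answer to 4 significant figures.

(66.2 × 10^9) / (1.311 × 10^-18) = 50.4958 × 10^27 W

50500000000000000 TW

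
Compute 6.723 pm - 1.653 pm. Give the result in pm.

5.07 pm

In pm:
  6.723 pm → 6.723
  1.653 pm → 1.653
Difference: 6.723 - 1.653 = 5.07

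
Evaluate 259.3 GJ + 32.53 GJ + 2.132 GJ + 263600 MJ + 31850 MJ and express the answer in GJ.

589.412 GJ

In GJ:
  259.3 GJ → 259.3
  32.53 GJ → 32.53
  2.132 GJ → 2.132
  263600 MJ = 263600e-3 GJ = 263.6
  31850 MJ = 31850e-3 GJ = 31.85
Sum: 259.3 + 32.53 + 2.132 + 263.6 + 31.85 = 589.412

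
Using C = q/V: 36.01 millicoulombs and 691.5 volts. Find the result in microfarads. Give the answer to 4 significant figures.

(36.01 × 10⁻³) / (691.5) = 0.0520752 × 10⁻³ F

52.08 microfarads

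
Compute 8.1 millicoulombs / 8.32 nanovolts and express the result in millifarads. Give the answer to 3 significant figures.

974000000 millifarads

(8.1e-3) / (8.32e-9) = 0.97356e6 F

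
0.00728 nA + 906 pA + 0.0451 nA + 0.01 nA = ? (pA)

In pA:
  0.00728 nA = 0.00728 × 10³ pA = 7.28
  906 pA → 906
  0.0451 nA = 0.0451 × 10³ pA = 45.1
  0.01 nA = 0.01 × 10³ pA = 10
Sum: 7.28 + 906 + 45.1 + 10 = 968.38

968.38 pA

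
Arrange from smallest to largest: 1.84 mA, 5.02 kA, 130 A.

1.84 mA = 0.00184 A
5.02 kA = 5020 A
130 A = 130 A

1.84 mA < 130 A < 5.02 kA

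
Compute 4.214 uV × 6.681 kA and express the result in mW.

28.153734 mW

4.214e-6 × 6.681e3 = 28.153734e-3 W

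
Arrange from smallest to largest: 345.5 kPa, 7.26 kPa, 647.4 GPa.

345.5 kPa = 345500 Pa
7.26 kPa = 7260 Pa
647.4 GPa = 647400000000 Pa

7.26 kPa < 345.5 kPa < 647.4 GPa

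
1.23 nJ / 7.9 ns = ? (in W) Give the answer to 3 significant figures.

0.156 W

(1.23e-9) / (7.9e-9) = 0.1557 W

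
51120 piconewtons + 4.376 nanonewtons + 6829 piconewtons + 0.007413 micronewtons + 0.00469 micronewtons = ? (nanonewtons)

In nanonewtons:
  51120 piconewtons = 51120 × 10^-3 nanonewtons = 51.12
  4.376 nanonewtons → 4.376
  6829 piconewtons = 6829 × 10^-3 nanonewtons = 6.829
  0.007413 micronewtons = 0.007413 × 10^3 nanonewtons = 7.413
  0.00469 micronewtons = 0.00469 × 10^3 nanonewtons = 4.69
Sum: 51.12 + 4.376 + 6.829 + 7.413 + 4.69 = 74.428

74.428 nanonewtons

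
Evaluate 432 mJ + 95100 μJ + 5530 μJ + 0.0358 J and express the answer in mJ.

568.43 mJ

In mJ:
  432 mJ → 432
  95100 μJ = 95100e-3 mJ = 95.1
  5530 μJ = 5530e-3 mJ = 5.53
  0.0358 J = 0.0358e3 mJ = 35.8
Sum: 432 + 95.1 + 5.53 + 35.8 = 568.43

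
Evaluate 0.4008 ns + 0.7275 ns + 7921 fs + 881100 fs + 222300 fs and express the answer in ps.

2239.621 ps

In ps:
  0.4008 ns = 0.4008 × 10³ ps = 400.8
  0.7275 ns = 0.7275 × 10³ ps = 727.5
  7921 fs = 7921 × 10⁻³ ps = 7.921
  881100 fs = 881100 × 10⁻³ ps = 881.1
  222300 fs = 222300 × 10⁻³ ps = 222.3
Sum: 400.8 + 727.5 + 7.921 + 881.1 + 222.3 = 2239.621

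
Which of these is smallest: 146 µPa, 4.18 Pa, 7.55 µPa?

7.55 µPa

146 µPa = 0.000146 Pa
4.18 Pa = 4.18 Pa
7.55 µPa = 0.00000755 Pa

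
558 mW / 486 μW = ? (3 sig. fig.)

1150

(558 × 10⁻³) / (486 × 10⁻⁶) = 1.148 × 10³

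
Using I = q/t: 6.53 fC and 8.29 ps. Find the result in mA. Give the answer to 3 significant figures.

0.788 mA

(6.53e-15) / (8.29e-12) = 0.7877e-3 A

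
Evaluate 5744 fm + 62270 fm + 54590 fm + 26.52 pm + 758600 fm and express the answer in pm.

In pm:
  5744 fm = 5744 × 10^-3 pm = 5.744
  62270 fm = 62270 × 10^-3 pm = 62.27
  54590 fm = 54590 × 10^-3 pm = 54.59
  26.52 pm → 26.52
  758600 fm = 758600 × 10^-3 pm = 758.6
Sum: 5.744 + 62.27 + 54.59 + 26.52 + 758.6 = 907.724

907.724 pm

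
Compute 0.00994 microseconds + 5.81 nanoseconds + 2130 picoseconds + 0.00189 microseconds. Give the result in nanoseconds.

In nanoseconds:
  0.00994 microseconds = 0.00994e3 nanoseconds = 9.94
  5.81 nanoseconds → 5.81
  2130 picoseconds = 2130e-3 nanoseconds = 2.13
  0.00189 microseconds = 0.00189e3 nanoseconds = 1.89
Sum: 9.94 + 5.81 + 2.13 + 1.89 = 19.77

19.77 nanoseconds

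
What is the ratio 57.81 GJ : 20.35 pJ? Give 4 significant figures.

(57.81 × 10⁹) / (20.35 × 10⁻¹²) = 2.8408 × 10²¹

2841000000000000000000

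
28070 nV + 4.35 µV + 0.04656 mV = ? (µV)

In µV:
  28070 nV = 28070 × 10^-3 µV = 28.07
  4.35 µV → 4.35
  0.04656 mV = 0.04656 × 10^3 µV = 46.56
Sum: 28.07 + 4.35 + 46.56 = 78.98

78.98 µV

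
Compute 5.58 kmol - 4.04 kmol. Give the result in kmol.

1.54 kmol

In kmol:
  5.58 kmol → 5.58
  4.04 kmol → 4.04
Difference: 5.58 - 4.04 = 1.54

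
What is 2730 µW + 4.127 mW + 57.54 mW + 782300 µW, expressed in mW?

In mW:
  2730 µW = 2730 × 10^-3 mW = 2.73
  4.127 mW → 4.127
  57.54 mW → 57.54
  782300 µW = 782300 × 10^-3 mW = 782.3
Sum: 2.73 + 4.127 + 57.54 + 782.3 = 846.697

846.697 mW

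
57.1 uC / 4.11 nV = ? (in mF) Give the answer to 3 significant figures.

13900000 mF

(57.1 × 10^-6) / (4.11 × 10^-9) = 13.893 × 10^3 F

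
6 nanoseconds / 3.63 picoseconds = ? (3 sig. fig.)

(6e-9) / (3.63e-12) = 1.653e3

1650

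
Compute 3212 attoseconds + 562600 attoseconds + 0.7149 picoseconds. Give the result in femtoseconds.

1280.712 femtoseconds

In femtoseconds:
  3212 attoseconds = 3212e-3 femtoseconds = 3.212
  562600 attoseconds = 562600e-3 femtoseconds = 562.6
  0.7149 picoseconds = 0.7149e3 femtoseconds = 714.9
Sum: 3.212 + 562.6 + 714.9 = 1280.712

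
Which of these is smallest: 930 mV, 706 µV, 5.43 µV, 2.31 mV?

930 mV = 0.93 V
706 µV = 0.000706 V
5.43 µV = 0.00000543 V
2.31 mV = 0.00231 V

5.43 µV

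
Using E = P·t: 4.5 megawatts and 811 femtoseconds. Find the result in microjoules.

3.6495 microjoules

4.5e6 × 811e-15 = 3649.5e-9 J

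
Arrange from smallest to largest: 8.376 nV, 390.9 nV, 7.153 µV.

8.376 nV = 0.000000008376 V
390.9 nV = 0.0000003909 V
7.153 µV = 0.000007153 V

8.376 nV < 390.9 nV < 7.153 µV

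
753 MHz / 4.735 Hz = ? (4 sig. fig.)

(753e6) / (4.735) = 159.03e6

159000000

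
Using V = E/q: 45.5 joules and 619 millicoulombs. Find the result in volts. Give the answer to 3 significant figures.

(45.5) / (619e-3) = 0.073506e3 V

73.5 volts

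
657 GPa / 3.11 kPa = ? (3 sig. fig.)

(657 × 10⁹) / (3.11 × 10³) = 211.3 × 10⁶

211000000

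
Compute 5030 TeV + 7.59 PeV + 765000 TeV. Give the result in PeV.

In PeV:
  5030 TeV = 5030 × 10^-3 PeV = 5.03
  7.59 PeV → 7.59
  765000 TeV = 765000 × 10^-3 PeV = 765
Sum: 5.03 + 7.59 + 765 = 777.62

777.62 PeV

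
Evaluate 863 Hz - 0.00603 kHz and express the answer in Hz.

856.97 Hz

In Hz:
  863 Hz → 863
  0.00603 kHz = 0.00603 × 10^3 Hz = 6.03
Difference: 863 - 6.03 = 856.97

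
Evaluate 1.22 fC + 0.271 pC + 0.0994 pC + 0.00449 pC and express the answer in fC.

In fC:
  1.22 fC → 1.22
  0.271 pC = 0.271e3 fC = 271
  0.0994 pC = 0.0994e3 fC = 99.4
  0.00449 pC = 0.00449e3 fC = 4.49
Sum: 1.22 + 271 + 99.4 + 4.49 = 376.11

376.11 fC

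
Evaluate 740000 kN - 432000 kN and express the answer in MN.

308 MN

In MN:
  740000 kN = 740000 × 10^-3 MN = 740
  432000 kN = 432000 × 10^-3 MN = 432
Difference: 740 - 432 = 308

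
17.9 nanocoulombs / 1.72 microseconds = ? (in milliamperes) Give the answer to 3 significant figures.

10.4 milliamperes

(17.9e-9) / (1.72e-6) = 10.407e-3 A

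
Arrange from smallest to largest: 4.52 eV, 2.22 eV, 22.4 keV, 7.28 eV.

4.52 eV = 4.52 eV
2.22 eV = 2.22 eV
22.4 keV = 22400 eV
7.28 eV = 7.28 eV

2.22 eV < 4.52 eV < 7.28 eV < 22.4 keV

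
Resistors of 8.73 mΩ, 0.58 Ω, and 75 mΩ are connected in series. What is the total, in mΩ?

In mΩ:
  8.73 mΩ → 8.73
  0.58 Ω = 0.58 × 10³ mΩ = 580
  75 mΩ → 75
Sum: 8.73 + 580 + 75 = 663.73

663.73 mΩ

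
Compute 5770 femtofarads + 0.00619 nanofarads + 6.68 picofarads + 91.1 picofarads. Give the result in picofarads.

109.74 picofarads

In picofarads:
  5770 femtofarads = 5770e-3 picofarads = 5.77
  0.00619 nanofarads = 0.00619e3 picofarads = 6.19
  6.68 picofarads → 6.68
  91.1 picofarads → 91.1
Sum: 5.77 + 6.19 + 6.68 + 91.1 = 109.74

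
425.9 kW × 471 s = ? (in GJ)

0.2005989 GJ

425.9e3 × 471 = 200598.9e3 J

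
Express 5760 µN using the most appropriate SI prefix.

= 5.76e-3 N; 1e-3 is milli.

5.76 mN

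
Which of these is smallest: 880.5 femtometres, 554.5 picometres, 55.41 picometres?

880.5 femtometres = 0.0000000000008805 metres
554.5 picometres = 0.0000000005545 metres
55.41 picometres = 0.00000000005541 metres

880.5 femtometres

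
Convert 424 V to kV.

0.424 kV

(no prefix) = 10⁰, kilo = 10³; factor is 10⁻³.
424 × 10⁻³ = 0.424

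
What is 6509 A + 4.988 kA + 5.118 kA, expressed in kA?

16.615 kA

In kA:
  6509 A = 6509 × 10^-3 kA = 6.509
  4.988 kA → 4.988
  5.118 kA → 5.118
Sum: 6.509 + 4.988 + 5.118 = 16.615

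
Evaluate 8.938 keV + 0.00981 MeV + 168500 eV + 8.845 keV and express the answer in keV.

196.093 keV

In keV:
  8.938 keV → 8.938
  0.00981 MeV = 0.00981 × 10³ keV = 9.81
  168500 eV = 168500 × 10⁻³ keV = 168.5
  8.845 keV → 8.845
Sum: 8.938 + 9.81 + 168.5 + 8.845 = 196.093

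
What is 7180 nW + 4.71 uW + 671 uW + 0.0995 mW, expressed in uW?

782.39 uW

In uW:
  7180 nW = 7180 × 10⁻³ uW = 7.18
  4.71 uW → 4.71
  671 uW → 671
  0.0995 mW = 0.0995 × 10³ uW = 99.5
Sum: 7.18 + 4.71 + 671 + 99.5 = 782.39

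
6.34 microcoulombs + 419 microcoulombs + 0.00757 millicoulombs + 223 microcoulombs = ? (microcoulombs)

655.91 microcoulombs

In microcoulombs:
  6.34 microcoulombs → 6.34
  419 microcoulombs → 419
  0.00757 millicoulombs = 0.00757e3 microcoulombs = 7.57
  223 microcoulombs → 223
Sum: 6.34 + 419 + 7.57 + 223 = 655.91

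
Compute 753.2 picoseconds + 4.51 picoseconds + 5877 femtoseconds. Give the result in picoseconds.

In picoseconds:
  753.2 picoseconds → 753.2
  4.51 picoseconds → 4.51
  5877 femtoseconds = 5877e-3 picoseconds = 5.877
Sum: 753.2 + 4.51 + 5.877 = 763.587

763.587 picoseconds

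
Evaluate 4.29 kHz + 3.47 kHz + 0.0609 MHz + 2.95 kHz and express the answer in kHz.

71.61 kHz

In kHz:
  4.29 kHz → 4.29
  3.47 kHz → 3.47
  0.0609 MHz = 0.0609 × 10³ kHz = 60.9
  2.95 kHz → 2.95
Sum: 4.29 + 3.47 + 60.9 + 2.95 = 71.61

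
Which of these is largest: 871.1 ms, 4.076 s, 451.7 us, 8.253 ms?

871.1 ms = 0.8711 s
4.076 s = 4.076 s
451.7 us = 0.0004517 s
8.253 ms = 0.008253 s

4.076 s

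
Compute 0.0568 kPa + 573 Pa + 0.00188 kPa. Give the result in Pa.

631.68 Pa

In Pa:
  0.0568 kPa = 0.0568 × 10³ Pa = 56.8
  573 Pa → 573
  0.00188 kPa = 0.00188 × 10³ Pa = 1.88
Sum: 56.8 + 573 + 1.88 = 631.68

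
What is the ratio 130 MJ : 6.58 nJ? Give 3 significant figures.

(130 × 10⁶) / (6.58 × 10⁻⁹) = 19.76 × 10¹⁵

19800000000000000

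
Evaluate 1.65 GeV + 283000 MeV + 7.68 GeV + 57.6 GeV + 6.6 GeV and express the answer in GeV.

356.53 GeV

In GeV:
  1.65 GeV → 1.65
  283000 MeV = 283000 × 10^-3 GeV = 283
  7.68 GeV → 7.68
  57.6 GeV → 57.6
  6.6 GeV → 6.6
Sum: 1.65 + 283 + 7.68 + 57.6 + 6.6 = 356.53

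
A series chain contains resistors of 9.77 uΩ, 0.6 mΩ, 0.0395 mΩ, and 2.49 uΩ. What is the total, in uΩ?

In uΩ:
  9.77 uΩ → 9.77
  0.6 mΩ = 0.6e3 uΩ = 600
  0.0395 mΩ = 0.0395e3 uΩ = 39.5
  2.49 uΩ → 2.49
Sum: 9.77 + 600 + 39.5 + 2.49 = 651.76

651.76 uΩ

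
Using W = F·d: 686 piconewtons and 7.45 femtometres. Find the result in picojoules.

686 × 10^-12 × 7.45 × 10^-15 = 5110.7 × 10^-27 J

0.0000000000051107 picojoules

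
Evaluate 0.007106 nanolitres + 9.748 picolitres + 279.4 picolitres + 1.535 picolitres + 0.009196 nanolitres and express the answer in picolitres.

306.985 picolitres

In picolitres:
  0.007106 nanolitres = 0.007106 × 10³ picolitres = 7.106
  9.748 picolitres → 9.748
  279.4 picolitres → 279.4
  1.535 picolitres → 1.535
  0.009196 nanolitres = 0.009196 × 10³ picolitres = 9.196
Sum: 7.106 + 9.748 + 279.4 + 1.535 + 9.196 = 306.985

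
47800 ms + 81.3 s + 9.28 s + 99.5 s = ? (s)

237.88 s

In s:
  47800 ms = 47800 × 10⁻³ s = 47.8
  81.3 s → 81.3
  9.28 s → 9.28
  99.5 s → 99.5
Sum: 47.8 + 81.3 + 9.28 + 99.5 = 237.88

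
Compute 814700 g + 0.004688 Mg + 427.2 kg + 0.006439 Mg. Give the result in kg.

1253.027 kg

In kg:
  814700 g = 814700e-3 kg = 814.7
  0.004688 Mg = 0.004688e3 kg = 4.688
  427.2 kg → 427.2
  0.006439 Mg = 0.006439e3 kg = 6.439
Sum: 814.7 + 4.688 + 427.2 + 6.439 = 1253.027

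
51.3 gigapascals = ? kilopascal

giga = 10⁹, kilo = 10³; factor is 10⁶.
51.3 × 10⁶ = 51300000

51300000 kilopascals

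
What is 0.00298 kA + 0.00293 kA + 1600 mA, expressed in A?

In A:
  0.00298 kA = 0.00298 × 10^3 A = 2.98
  0.00293 kA = 0.00293 × 10^3 A = 2.93
  1600 mA = 1600 × 10^-3 A = 1.6
Sum: 2.98 + 2.93 + 1.6 = 7.51

7.51 A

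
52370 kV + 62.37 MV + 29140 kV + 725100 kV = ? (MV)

In MV:
  52370 kV = 52370 × 10⁻³ MV = 52.37
  62.37 MV → 62.37
  29140 kV = 29140 × 10⁻³ MV = 29.14
  725100 kV = 725100 × 10⁻³ MV = 725.1
Sum: 52.37 + 62.37 + 29.14 + 725.1 = 868.98

868.98 MV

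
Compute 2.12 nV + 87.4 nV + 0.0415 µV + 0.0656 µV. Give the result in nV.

196.62 nV

In nV:
  2.12 nV → 2.12
  87.4 nV → 87.4
  0.0415 µV = 0.0415e3 nV = 41.5
  0.0656 µV = 0.0656e3 nV = 65.6
Sum: 2.12 + 87.4 + 41.5 + 65.6 = 196.62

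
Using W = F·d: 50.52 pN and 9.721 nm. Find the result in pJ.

50.52 × 10⁻¹² × 9.721 × 10⁻⁹ = 491.10492 × 10⁻²¹ J

0.00000049110492 pJ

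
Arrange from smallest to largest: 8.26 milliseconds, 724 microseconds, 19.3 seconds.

724 microseconds < 8.26 milliseconds < 19.3 seconds

8.26 milliseconds = 0.00826 seconds
724 microseconds = 0.000724 seconds
19.3 seconds = 19.3 seconds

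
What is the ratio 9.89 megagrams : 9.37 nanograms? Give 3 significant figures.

1060000000000000

(9.89 × 10⁶) / (9.37 × 10⁻⁹) = 1.055 × 10¹⁵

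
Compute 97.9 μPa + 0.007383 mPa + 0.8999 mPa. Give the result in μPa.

1005.183 μPa

In μPa:
  97.9 μPa → 97.9
  0.007383 mPa = 0.007383e3 μPa = 7.383
  0.8999 mPa = 0.8999e3 μPa = 899.9
Sum: 97.9 + 7.383 + 899.9 = 1005.183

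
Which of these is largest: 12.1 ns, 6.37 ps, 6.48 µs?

6.48 µs

12.1 ns = 0.0000000121 s
6.37 ps = 0.00000000000637 s
6.48 µs = 0.00000648 s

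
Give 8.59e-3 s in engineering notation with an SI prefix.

8.59 ms

= 8.59e-3 s; 1e-3 is milli.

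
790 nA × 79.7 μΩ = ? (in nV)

0.062963 nV

790 × 10^-9 × 79.7 × 10^-6 = 62963 × 10^-15 V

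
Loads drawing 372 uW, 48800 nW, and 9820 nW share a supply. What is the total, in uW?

In uW:
  372 uW → 372
  48800 nW = 48800 × 10^-3 uW = 48.8
  9820 nW = 9820 × 10^-3 uW = 9.82
Sum: 372 + 48.8 + 9.82 = 430.62

430.62 uW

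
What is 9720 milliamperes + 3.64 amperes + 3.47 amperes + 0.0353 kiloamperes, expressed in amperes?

In amperes:
  9720 milliamperes = 9720 × 10⁻³ amperes = 9.72
  3.64 amperes → 3.64
  3.47 amperes → 3.47
  0.0353 kiloamperes = 0.0353 × 10³ amperes = 35.3
Sum: 9.72 + 3.64 + 3.47 + 35.3 = 52.13

52.13 amperes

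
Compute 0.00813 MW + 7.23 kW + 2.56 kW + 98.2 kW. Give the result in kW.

116.12 kW

In kW:
  0.00813 MW = 0.00813 × 10³ kW = 8.13
  7.23 kW → 7.23
  2.56 kW → 2.56
  98.2 kW → 98.2
Sum: 8.13 + 7.23 + 2.56 + 98.2 = 116.12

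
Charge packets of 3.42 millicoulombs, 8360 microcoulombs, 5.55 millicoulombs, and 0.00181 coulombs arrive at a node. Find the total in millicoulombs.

In millicoulombs:
  3.42 millicoulombs → 3.42
  8360 microcoulombs = 8360e-3 millicoulombs = 8.36
  5.55 millicoulombs → 5.55
  0.00181 coulombs = 0.00181e3 millicoulombs = 1.81
Sum: 3.42 + 8.36 + 5.55 + 1.81 = 19.14

19.14 millicoulombs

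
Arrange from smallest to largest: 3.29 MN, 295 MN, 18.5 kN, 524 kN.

3.29 MN = 3290000 N
295 MN = 295000000 N
18.5 kN = 18500 N
524 kN = 524000 N

18.5 kN < 524 kN < 3.29 MN < 295 MN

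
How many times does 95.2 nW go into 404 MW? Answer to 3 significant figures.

(404 × 10⁶) / (95.2 × 10⁻⁹) = 4.244 × 10¹⁵

4240000000000000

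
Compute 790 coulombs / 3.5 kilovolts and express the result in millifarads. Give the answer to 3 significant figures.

226 millifarads

(790) / (3.5 × 10³) = 225.71 × 10⁻³ F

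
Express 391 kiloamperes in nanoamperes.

391000000000000 nanoamperes

kilo = 10^3, nano = 10^-9; factor is 10^12.
391 × 10^12 = 391000000000000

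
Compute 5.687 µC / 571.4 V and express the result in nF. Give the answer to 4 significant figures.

9.953 nF

(5.687 × 10^-6) / (571.4) = 0.00995275 × 10^-6 F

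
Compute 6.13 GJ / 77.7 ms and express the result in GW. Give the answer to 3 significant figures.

(6.13 × 10⁹) / (77.7 × 10⁻³) = 0.078893 × 10¹² W

78.9 GW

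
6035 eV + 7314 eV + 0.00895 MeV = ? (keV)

22.299 keV

In keV:
  6035 eV = 6035 × 10^-3 keV = 6.035
  7314 eV = 7314 × 10^-3 keV = 7.314
  0.00895 MeV = 0.00895 × 10^3 keV = 8.95
Sum: 6.035 + 7.314 + 8.95 = 22.299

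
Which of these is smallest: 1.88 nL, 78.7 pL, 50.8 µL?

78.7 pL

1.88 nL = 0.00000000188 L
78.7 pL = 0.0000000000787 L
50.8 µL = 0.0000508 L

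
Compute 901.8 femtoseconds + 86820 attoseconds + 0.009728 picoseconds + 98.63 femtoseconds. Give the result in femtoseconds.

1096.978 femtoseconds

In femtoseconds:
  901.8 femtoseconds → 901.8
  86820 attoseconds = 86820e-3 femtoseconds = 86.82
  0.009728 picoseconds = 0.009728e3 femtoseconds = 9.728
  98.63 femtoseconds → 98.63
Sum: 901.8 + 86.82 + 9.728 + 98.63 = 1096.978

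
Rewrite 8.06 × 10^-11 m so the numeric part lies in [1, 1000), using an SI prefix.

= 80.6 × 10^-12 m; 10^-12 is pico.

80.6 pm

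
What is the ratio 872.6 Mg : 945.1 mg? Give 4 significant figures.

(872.6 × 10⁶) / (945.1 × 10⁻³) = 0.92329 × 10⁹

923300000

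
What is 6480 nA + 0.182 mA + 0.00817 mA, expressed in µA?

In µA:
  6480 nA = 6480e-3 µA = 6.48
  0.182 mA = 0.182e3 µA = 182
  0.00817 mA = 0.00817e3 µA = 8.17
Sum: 6.48 + 182 + 8.17 = 196.65

196.65 µA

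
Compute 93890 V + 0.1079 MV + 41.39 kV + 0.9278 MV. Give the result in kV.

In kV:
  93890 V = 93890 × 10⁻³ kV = 93.89
  0.1079 MV = 0.1079 × 10³ kV = 107.9
  41.39 kV → 41.39
  0.9278 MV = 0.9278 × 10³ kV = 927.8
Sum: 93.89 + 107.9 + 41.39 + 927.8 = 1170.98

1170.98 kV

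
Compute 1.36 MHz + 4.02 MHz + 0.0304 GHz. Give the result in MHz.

In MHz:
  1.36 MHz → 1.36
  4.02 MHz → 4.02
  0.0304 GHz = 0.0304e3 MHz = 30.4
Sum: 1.36 + 4.02 + 30.4 = 35.78

35.78 MHz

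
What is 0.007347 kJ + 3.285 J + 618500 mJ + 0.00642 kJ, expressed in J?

In J:
  0.007347 kJ = 0.007347e3 J = 7.347
  3.285 J → 3.285
  618500 mJ = 618500e-3 J = 618.5
  0.00642 kJ = 0.00642e3 J = 6.42
Sum: 7.347 + 3.285 + 618.5 + 6.42 = 635.552

635.552 J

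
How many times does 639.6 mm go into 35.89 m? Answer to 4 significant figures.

56.11

(35.89) / (639.6e-3) = 0.056113e3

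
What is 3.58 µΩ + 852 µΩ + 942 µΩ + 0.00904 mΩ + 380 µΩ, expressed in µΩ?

2186.62 µΩ

In µΩ:
  3.58 µΩ → 3.58
  852 µΩ → 852
  942 µΩ → 942
  0.00904 mΩ = 0.00904e3 µΩ = 9.04
  380 µΩ → 380
Sum: 3.58 + 852 + 942 + 9.04 + 380 = 2186.62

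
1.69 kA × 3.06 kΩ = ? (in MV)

5.1714 MV

1.69 × 10^3 × 3.06 × 10^3 = 5.1714 × 10^6 V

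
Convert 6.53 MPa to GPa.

0.00653 GPa

mega = 10⁶, giga = 10⁹; factor is 10⁻³.
6.53 × 10⁻³ = 0.00653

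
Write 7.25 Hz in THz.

(no prefix) = 1e0, tera = 1e12; factor is 1e-12.
7.25 × 1e-12 = 0.00000000000725

0.00000000000725 THz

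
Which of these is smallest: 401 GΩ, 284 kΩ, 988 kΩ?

401 GΩ = 401000000000 Ω
284 kΩ = 284000 Ω
988 kΩ = 988000 Ω

284 kΩ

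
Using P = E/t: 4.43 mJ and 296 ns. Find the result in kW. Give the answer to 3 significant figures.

15.0 kW

(4.43e-3) / (296e-9) = 0.014966e6 W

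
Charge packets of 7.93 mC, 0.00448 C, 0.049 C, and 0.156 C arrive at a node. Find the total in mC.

217.41 mC

In mC:
  7.93 mC → 7.93
  0.00448 C = 0.00448 × 10³ mC = 4.48
  0.049 C = 0.049 × 10³ mC = 49
  0.156 C = 0.156 × 10³ mC = 156
Sum: 7.93 + 4.48 + 49 + 156 = 217.41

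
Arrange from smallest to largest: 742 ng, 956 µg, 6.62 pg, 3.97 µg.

6.62 pg < 742 ng < 3.97 µg < 956 µg

742 ng = 0.000000742 g
956 µg = 0.000956 g
6.62 pg = 0.00000000000662 g
3.97 µg = 0.00000397 g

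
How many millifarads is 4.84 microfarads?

micro = 1e-6, milli = 1e-3; factor is 1e-3.
4.84 × 1e-3 = 0.00484

0.00484 millifarads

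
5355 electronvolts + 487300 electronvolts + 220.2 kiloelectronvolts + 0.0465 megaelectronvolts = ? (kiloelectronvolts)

759.355 kiloelectronvolts

In kiloelectronvolts:
  5355 electronvolts = 5355 × 10^-3 kiloelectronvolts = 5.355
  487300 electronvolts = 487300 × 10^-3 kiloelectronvolts = 487.3
  220.2 kiloelectronvolts → 220.2
  0.0465 megaelectronvolts = 0.0465 × 10^3 kiloelectronvolts = 46.5
Sum: 5.355 + 487.3 + 220.2 + 46.5 = 759.355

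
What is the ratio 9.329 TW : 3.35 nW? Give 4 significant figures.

(9.329 × 10¹²) / (3.35 × 10⁻⁹) = 2.7848 × 10²¹

2785000000000000000000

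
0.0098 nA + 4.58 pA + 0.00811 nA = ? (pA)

22.49 pA

In pA:
  0.0098 nA = 0.0098e3 pA = 9.8
  4.58 pA → 4.58
  0.00811 nA = 0.00811e3 pA = 8.11
Sum: 9.8 + 4.58 + 8.11 = 22.49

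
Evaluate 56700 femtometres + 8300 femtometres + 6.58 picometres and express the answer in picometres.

71.58 picometres

In picometres:
  56700 femtometres = 56700 × 10⁻³ picometres = 56.7
  8300 femtometres = 8300 × 10⁻³ picometres = 8.3
  6.58 picometres → 6.58
Sum: 56.7 + 8.3 + 6.58 = 71.58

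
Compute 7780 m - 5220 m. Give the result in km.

In km:
  7780 m = 7780 × 10^-3 km = 7.78
  5220 m = 5220 × 10^-3 km = 5.22
Difference: 7.78 - 5.22 = 2.56

2.56 km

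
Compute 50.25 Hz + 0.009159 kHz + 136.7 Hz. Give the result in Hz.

196.109 Hz

In Hz:
  50.25 Hz → 50.25
  0.009159 kHz = 0.009159e3 Hz = 9.159
  136.7 Hz → 136.7
Sum: 50.25 + 9.159 + 136.7 = 196.109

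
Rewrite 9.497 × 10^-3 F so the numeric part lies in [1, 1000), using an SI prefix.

= 9.497 × 10^-3 F; 10^-3 is milli.

9.497 mF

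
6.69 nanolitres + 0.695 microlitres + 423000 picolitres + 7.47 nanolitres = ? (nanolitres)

In nanolitres:
  6.69 nanolitres → 6.69
  0.695 microlitres = 0.695 × 10^3 nanolitres = 695
  423000 picolitres = 423000 × 10^-3 nanolitres = 423
  7.47 nanolitres → 7.47
Sum: 6.69 + 695 + 423 + 7.47 = 1132.16

1132.16 nanolitres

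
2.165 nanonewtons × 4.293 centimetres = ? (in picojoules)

2.165 × 10^-9 × 4.293 × 10^-2 = 9.294345 × 10^-11 J

92.94345 picojoules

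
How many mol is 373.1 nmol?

0.0000003731 mol

nano = 10⁻⁹, (no prefix) = 10⁰; factor is 10⁻⁹.
373.1 × 10⁻⁹ = 0.0000003731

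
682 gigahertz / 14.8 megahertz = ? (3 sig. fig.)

46100

(682e9) / (14.8e6) = 46.08e3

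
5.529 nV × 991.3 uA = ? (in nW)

5.529 × 10⁻⁹ × 991.3 × 10⁻⁶ = 5480.8977 × 10⁻¹⁵ W

0.0054808977 nW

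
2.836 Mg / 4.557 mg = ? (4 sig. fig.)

622300000

(2.836 × 10⁶) / (4.557 × 10⁻³) = 0.62234 × 10⁹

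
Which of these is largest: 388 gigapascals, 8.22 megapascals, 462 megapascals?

388 gigapascals

388 gigapascals = 388000000000 pascals
8.22 megapascals = 8220000 pascals
462 megapascals = 462000000 pascals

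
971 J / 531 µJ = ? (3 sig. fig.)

1830000

(971) / (531e-6) = 1.829e6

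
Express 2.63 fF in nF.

femto = 1e-15, nano = 1e-9; factor is 1e-6.
2.63 × 1e-6 = 0.00000263

0.00000263 nF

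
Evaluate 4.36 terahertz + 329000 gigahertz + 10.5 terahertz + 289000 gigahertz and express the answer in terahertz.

632.86 terahertz

In terahertz:
  4.36 terahertz → 4.36
  329000 gigahertz = 329000 × 10⁻³ terahertz = 329
  10.5 terahertz → 10.5
  289000 gigahertz = 289000 × 10⁻³ terahertz = 289
Sum: 4.36 + 329 + 10.5 + 289 = 632.86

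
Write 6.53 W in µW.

(no prefix) = 1e0, micro = 1e-6; factor is 1e6.
6.53 × 1e6 = 6530000

6530000 µW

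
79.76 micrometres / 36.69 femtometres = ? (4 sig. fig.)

2174000000

(79.76e-6) / (36.69e-15) = 2.1739e9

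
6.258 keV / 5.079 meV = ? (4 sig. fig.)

(6.258 × 10^3) / (5.079 × 10^-3) = 1.2321 × 10^6

1232000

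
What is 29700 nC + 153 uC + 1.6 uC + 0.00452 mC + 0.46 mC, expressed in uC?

648.82 uC

In uC:
  29700 nC = 29700 × 10⁻³ uC = 29.7
  153 uC → 153
  1.6 uC → 1.6
  0.00452 mC = 0.00452 × 10³ uC = 4.52
  0.46 mC = 0.46 × 10³ uC = 460
Sum: 29.7 + 153 + 1.6 + 4.52 + 460 = 648.82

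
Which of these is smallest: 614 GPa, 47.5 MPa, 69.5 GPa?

614 GPa = 614000000000 Pa
47.5 MPa = 47500000 Pa
69.5 GPa = 69500000000 Pa

47.5 MPa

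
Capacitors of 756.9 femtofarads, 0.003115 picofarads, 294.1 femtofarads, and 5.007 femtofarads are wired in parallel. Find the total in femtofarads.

In femtofarads:
  756.9 femtofarads → 756.9
  0.003115 picofarads = 0.003115e3 femtofarads = 3.115
  294.1 femtofarads → 294.1
  5.007 femtofarads → 5.007
Sum: 756.9 + 3.115 + 294.1 + 5.007 = 1059.122

1059.122 femtofarads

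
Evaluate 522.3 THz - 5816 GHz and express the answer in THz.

In THz:
  522.3 THz → 522.3
  5816 GHz = 5816 × 10^-3 THz = 5.816
Difference: 522.3 - 5.816 = 516.484

516.484 THz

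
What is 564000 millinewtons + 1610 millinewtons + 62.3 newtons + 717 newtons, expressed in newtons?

1344.91 newtons

In newtons:
  564000 millinewtons = 564000 × 10^-3 newtons = 564
  1610 millinewtons = 1610 × 10^-3 newtons = 1.61
  62.3 newtons → 62.3
  717 newtons → 717
Sum: 564 + 1.61 + 62.3 + 717 = 1344.91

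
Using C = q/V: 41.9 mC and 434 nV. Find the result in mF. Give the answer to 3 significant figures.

(41.9 × 10⁻³) / (434 × 10⁻⁹) = 0.096544 × 10⁶ F

96500000 mF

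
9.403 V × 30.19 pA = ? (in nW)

9.403 × 30.19 × 10^-12 = 283.87657 × 10^-12 W

0.28387657 nW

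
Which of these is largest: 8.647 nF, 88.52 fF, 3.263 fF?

8.647 nF

8.647 nF = 0.000000008647 F
88.52 fF = 0.00000000000008852 F
3.263 fF = 0.000000000000003263 F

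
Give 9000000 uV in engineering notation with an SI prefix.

= 9 V; mantissa already in [1, 1000).

9 V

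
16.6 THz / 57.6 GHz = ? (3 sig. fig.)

(16.6 × 10¹²) / (57.6 × 10⁹) = 0.2882 × 10³

288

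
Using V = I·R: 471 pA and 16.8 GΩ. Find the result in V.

7.9128 V

471e-12 × 16.8e9 = 7912.8e-3 V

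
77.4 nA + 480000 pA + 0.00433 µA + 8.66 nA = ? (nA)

570.39 nA

In nA:
  77.4 nA → 77.4
  480000 pA = 480000 × 10⁻³ nA = 480
  0.00433 µA = 0.00433 × 10³ nA = 4.33
  8.66 nA → 8.66
Sum: 77.4 + 480 + 4.33 + 8.66 = 570.39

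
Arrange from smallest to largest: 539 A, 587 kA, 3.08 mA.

539 A = 539 A
587 kA = 587000 A
3.08 mA = 0.00308 A

3.08 mA < 539 A < 587 kA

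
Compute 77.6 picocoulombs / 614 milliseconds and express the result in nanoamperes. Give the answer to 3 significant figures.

0.126 nanoamperes

(77.6e-12) / (614e-3) = 0.12638e-9 A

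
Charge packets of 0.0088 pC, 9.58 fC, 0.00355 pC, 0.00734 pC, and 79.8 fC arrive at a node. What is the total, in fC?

In fC:
  0.0088 pC = 0.0088 × 10^3 fC = 8.8
  9.58 fC → 9.58
  0.00355 pC = 0.00355 × 10^3 fC = 3.55
  0.00734 pC = 0.00734 × 10^3 fC = 7.34
  79.8 fC → 79.8
Sum: 8.8 + 9.58 + 3.55 + 7.34 + 79.8 = 109.07

109.07 fC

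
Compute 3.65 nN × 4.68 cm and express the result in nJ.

0.17082 nJ

3.65e-9 × 4.68e-2 = 17.082e-11 J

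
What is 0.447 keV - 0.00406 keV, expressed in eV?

In eV:
  0.447 keV = 0.447 × 10³ eV = 447
  0.00406 keV = 0.00406 × 10³ eV = 4.06
Difference: 447 - 4.06 = 442.94

442.94 eV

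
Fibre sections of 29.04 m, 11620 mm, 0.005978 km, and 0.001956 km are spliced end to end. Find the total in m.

48.594 m

In m:
  29.04 m → 29.04
  11620 mm = 11620e-3 m = 11.62
  0.005978 km = 0.005978e3 m = 5.978
  0.001956 km = 0.001956e3 m = 1.956
Sum: 29.04 + 11.62 + 5.978 + 1.956 = 48.594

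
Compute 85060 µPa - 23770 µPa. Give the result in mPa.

In mPa:
  85060 µPa = 85060 × 10⁻³ mPa = 85.06
  23770 µPa = 23770 × 10⁻³ mPa = 23.77
Difference: 85.06 - 23.77 = 61.29

61.29 mPa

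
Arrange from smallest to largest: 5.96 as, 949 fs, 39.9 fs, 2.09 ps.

5.96 as < 39.9 fs < 949 fs < 2.09 ps

5.96 as = 0.00000000000000000596 s
949 fs = 0.000000000000949 s
39.9 fs = 0.0000000000000399 s
2.09 ps = 0.00000000000209 s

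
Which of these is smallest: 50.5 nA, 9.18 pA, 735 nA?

50.5 nA = 0.0000000505 A
9.18 pA = 0.00000000000918 A
735 nA = 0.000000735 A

9.18 pA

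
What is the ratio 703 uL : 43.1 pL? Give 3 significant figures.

(703e-6) / (43.1e-12) = 16.31e6

16300000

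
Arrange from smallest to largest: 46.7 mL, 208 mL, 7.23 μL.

7.23 μL < 46.7 mL < 208 mL

46.7 mL = 0.0467 L
208 mL = 0.208 L
7.23 μL = 0.00000723 L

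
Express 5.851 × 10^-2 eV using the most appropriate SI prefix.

= 58.51 × 10^-3 eV; 10^-3 is milli.

58.51 meV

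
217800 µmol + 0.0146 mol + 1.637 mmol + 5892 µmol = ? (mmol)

In mmol:
  217800 µmol = 217800e-3 mmol = 217.8
  0.0146 mol = 0.0146e3 mmol = 14.6
  1.637 mmol → 1.637
  5892 µmol = 5892e-3 mmol = 5.892
Sum: 217.8 + 14.6 + 1.637 + 5.892 = 239.929

239.929 mmol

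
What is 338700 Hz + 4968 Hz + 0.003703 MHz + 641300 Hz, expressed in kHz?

988.671 kHz

In kHz:
  338700 Hz = 338700 × 10⁻³ kHz = 338.7
  4968 Hz = 4968 × 10⁻³ kHz = 4.968
  0.003703 MHz = 0.003703 × 10³ kHz = 3.703
  641300 Hz = 641300 × 10⁻³ kHz = 641.3
Sum: 338.7 + 4.968 + 3.703 + 641.3 = 988.671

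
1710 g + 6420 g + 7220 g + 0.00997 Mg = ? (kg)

In kg:
  1710 g = 1710e-3 kg = 1.71
  6420 g = 6420e-3 kg = 6.42
  7220 g = 7220e-3 kg = 7.22
  0.00997 Mg = 0.00997e3 kg = 9.97
Sum: 1.71 + 6.42 + 7.22 + 9.97 = 25.32

25.32 kg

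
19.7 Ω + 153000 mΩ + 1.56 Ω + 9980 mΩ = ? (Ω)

184.24 Ω

In Ω:
  19.7 Ω → 19.7
  153000 mΩ = 153000 × 10⁻³ Ω = 153
  1.56 Ω → 1.56
  9980 mΩ = 9980 × 10⁻³ Ω = 9.98
Sum: 19.7 + 153 + 1.56 + 9.98 = 184.24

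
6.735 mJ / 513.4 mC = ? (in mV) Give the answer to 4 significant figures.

(6.735e-3) / (513.4e-3) = 0.0131184 V

13.12 mV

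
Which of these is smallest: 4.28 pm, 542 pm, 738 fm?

4.28 pm = 0.00000000000428 m
542 pm = 0.000000000542 m
738 fm = 0.000000000000738 m

738 fm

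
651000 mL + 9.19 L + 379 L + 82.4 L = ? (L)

1121.59 L

In L:
  651000 mL = 651000 × 10⁻³ L = 651
  9.19 L → 9.19
  379 L → 379
  82.4 L → 82.4
Sum: 651 + 9.19 + 379 + 82.4 = 1121.59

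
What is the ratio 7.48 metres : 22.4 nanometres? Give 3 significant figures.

(7.48) / (22.4e-9) = 0.3339e9

334000000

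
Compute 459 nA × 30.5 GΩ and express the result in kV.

459e-9 × 30.5e9 = 13999.5 V

13.9995 kV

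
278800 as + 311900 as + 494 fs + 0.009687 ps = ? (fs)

1094.387 fs

In fs:
  278800 as = 278800e-3 fs = 278.8
  311900 as = 311900e-3 fs = 311.9
  494 fs → 494
  0.009687 ps = 0.009687e3 fs = 9.687
Sum: 278.8 + 311.9 + 494 + 9.687 = 1094.387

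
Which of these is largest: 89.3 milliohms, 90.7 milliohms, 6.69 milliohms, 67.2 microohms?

90.7 milliohms

89.3 milliohms = 0.0893 ohms
90.7 milliohms = 0.0907 ohms
6.69 milliohms = 0.00669 ohms
67.2 microohms = 0.0000672 ohms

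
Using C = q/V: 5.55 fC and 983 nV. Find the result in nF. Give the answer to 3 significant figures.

5.65 nF

(5.55e-15) / (983e-9) = 0.005646e-6 F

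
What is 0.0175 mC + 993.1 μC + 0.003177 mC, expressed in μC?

In μC:
  0.0175 mC = 0.0175e3 μC = 17.5
  993.1 μC → 993.1
  0.003177 mC = 0.003177e3 μC = 3.177
Sum: 17.5 + 993.1 + 3.177 = 1013.777

1013.777 μC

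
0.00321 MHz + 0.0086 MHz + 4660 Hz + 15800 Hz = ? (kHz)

32.27 kHz

In kHz:
  0.00321 MHz = 0.00321 × 10³ kHz = 3.21
  0.0086 MHz = 0.0086 × 10³ kHz = 8.6
  4660 Hz = 4660 × 10⁻³ kHz = 4.66
  15800 Hz = 15800 × 10⁻³ kHz = 15.8
Sum: 3.21 + 8.6 + 4.66 + 15.8 = 32.27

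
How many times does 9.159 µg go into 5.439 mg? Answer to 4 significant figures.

(5.439 × 10^-3) / (9.159 × 10^-6) = 0.59384 × 10^3

593.8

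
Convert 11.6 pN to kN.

pico = 1e-12, kilo = 1e3; factor is 1e-15.
11.6 × 1e-15 = 0.0000000000000116

0.0000000000000116 kN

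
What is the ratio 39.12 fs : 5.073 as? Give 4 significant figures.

(39.12e-15) / (5.073e-18) = 7.7114e3

7711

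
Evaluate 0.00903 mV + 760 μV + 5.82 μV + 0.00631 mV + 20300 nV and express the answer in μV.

In μV:
  0.00903 mV = 0.00903 × 10³ μV = 9.03
  760 μV → 760
  5.82 μV → 5.82
  0.00631 mV = 0.00631 × 10³ μV = 6.31
  20300 nV = 20300 × 10⁻³ μV = 20.3
Sum: 9.03 + 760 + 5.82 + 6.31 + 20.3 = 801.46

801.46 μV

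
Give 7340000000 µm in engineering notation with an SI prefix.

= 7.34 × 10^3 m; 10^3 is kilo.

7.34 km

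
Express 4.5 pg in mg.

pico = 10⁻¹², milli = 10⁻³; factor is 10⁻⁹.
4.5 × 10⁻⁹ = 0.0000000045

0.0000000045 mg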